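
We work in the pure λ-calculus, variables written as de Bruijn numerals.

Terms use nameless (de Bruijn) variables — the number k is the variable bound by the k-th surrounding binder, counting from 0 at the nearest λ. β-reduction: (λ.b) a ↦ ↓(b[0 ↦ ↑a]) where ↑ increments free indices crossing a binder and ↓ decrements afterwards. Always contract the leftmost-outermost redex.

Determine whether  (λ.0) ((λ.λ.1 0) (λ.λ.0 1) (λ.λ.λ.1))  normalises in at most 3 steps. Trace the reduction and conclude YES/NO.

Answer: NO — after 3 steps the term is (λ.λ.0 1) (λ.λ.λ.1), not yet normal

Reduction:
  start: (λ.0) ((λ.λ.1 0) (λ.λ.0 1) (λ.λ.λ.1))
  [1] (λ.λ.1 0) (λ.λ.0 1) (λ.λ.λ.1)
  [2] (λ.(λ.λ.0 1) 0) (λ.λ.λ.1)
  [3] (λ.λ.0 1) (λ.λ.λ.1)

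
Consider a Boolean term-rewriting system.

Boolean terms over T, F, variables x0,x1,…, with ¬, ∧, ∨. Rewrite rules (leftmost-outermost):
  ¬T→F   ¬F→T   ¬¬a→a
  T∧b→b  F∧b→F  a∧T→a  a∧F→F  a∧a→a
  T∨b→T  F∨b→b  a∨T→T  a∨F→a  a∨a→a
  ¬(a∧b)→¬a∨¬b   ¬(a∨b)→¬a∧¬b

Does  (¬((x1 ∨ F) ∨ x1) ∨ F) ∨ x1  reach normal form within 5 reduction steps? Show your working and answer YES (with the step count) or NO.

Answer: NO — after 5 steps the term is (¬x1 ∧ ¬x1) ∨ x1, not yet normal

Derivation:
  start: (¬((x1 ∨ F) ∨ x1) ∨ F) ∨ x1
  →1  ¬((x1 ∨ F) ∨ x1) ∨ x1
  →2  (¬(x1 ∨ F) ∧ ¬x1) ∨ x1
  →3  ((¬x1 ∧ ¬F) ∧ ¬x1) ∨ x1
  →4  ((¬x1 ∧ T) ∧ ¬x1) ∨ x1
  →5  (¬x1 ∧ ¬x1) ∨ x1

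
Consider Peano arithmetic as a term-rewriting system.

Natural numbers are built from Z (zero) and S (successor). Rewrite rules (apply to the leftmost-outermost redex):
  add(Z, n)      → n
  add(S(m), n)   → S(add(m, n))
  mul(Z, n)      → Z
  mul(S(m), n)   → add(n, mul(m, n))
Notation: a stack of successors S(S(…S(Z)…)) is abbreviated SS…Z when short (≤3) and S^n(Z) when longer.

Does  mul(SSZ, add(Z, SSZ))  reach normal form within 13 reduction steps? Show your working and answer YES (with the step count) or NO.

  start: mul(SSZ, add(Z, SSZ))
  [1] add(add(Z, SSZ), mul(SZ, add(Z, SSZ)))
  [2] add(SSZ, mul(SZ, add(Z, SSZ)))
  [3] S(add(SZ, mul(SZ, add(Z, SSZ))))
  [4] S(S(add(Z, mul(SZ, add(Z, SSZ)))))
  [5] S(S(mul(SZ, add(Z, SSZ))))
  [6] S(S(add(add(Z, SSZ), mul(Z, add(Z, SSZ)))))
  [7] S(S(add(SSZ, mul(Z, add(Z, SSZ)))))
  [8] S(S(S(add(SZ, mul(Z, add(Z, SSZ))))))
  [9] S(S(S(S(add(Z, mul(Z, add(Z, SSZ)))))))
  [10] S(S(S(S(mul(Z, add(Z, SSZ))))))
  [11] S^4(Z)

Answer: YES — reaches normal form S^4(Z) in 11 ≤ 13 steps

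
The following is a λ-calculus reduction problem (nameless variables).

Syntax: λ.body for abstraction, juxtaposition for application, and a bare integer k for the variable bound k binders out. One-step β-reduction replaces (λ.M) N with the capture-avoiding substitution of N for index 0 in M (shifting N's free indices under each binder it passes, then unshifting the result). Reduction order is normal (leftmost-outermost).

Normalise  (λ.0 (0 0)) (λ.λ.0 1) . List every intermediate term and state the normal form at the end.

  start: (λ.0 (0 0)) (λ.λ.0 1)
  [1] (λ.λ.0 1) ((λ.λ.0 1) (λ.λ.0 1))
  [2] λ.0 ((λ.λ.0 1) (λ.λ.0 1))
  [3] λ.0 (λ.0 (λ.λ.0 1))

Answer: normal form = λ.0 (λ.0 (λ.λ.0 1))  (in 3 steps)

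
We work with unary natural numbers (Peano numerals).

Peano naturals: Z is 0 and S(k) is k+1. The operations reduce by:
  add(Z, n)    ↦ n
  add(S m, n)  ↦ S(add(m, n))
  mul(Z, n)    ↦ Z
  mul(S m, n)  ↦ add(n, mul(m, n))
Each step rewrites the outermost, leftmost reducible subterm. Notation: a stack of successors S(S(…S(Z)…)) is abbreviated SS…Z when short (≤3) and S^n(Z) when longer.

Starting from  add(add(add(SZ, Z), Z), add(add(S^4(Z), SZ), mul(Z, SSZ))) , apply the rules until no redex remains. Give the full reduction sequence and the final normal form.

Answer: normal form = S^6(Z)  (in 18 steps)

Derivation:
  start: add(add(add(SZ, Z), Z), add(add(S^4(Z), SZ), mul(Z, SSZ)))
  [1] add(add(S(add(Z, Z)), Z), add(add(S^4(Z), SZ), mul(Z, SSZ)))
  [2] add(S(add(add(Z, Z), Z)), add(add(S^4(Z), SZ), mul(Z, SSZ)))
  [3] S(add(add(add(Z, Z), Z), add(add(S^4(Z), SZ), mul(Z, SSZ))))
  [4] S(add(add(Z, Z), add(add(S^4(Z), SZ), mul(Z, SSZ))))
  [5] S(add(Z, add(add(S^4(Z), SZ), mul(Z, SSZ))))
  [6] S(add(add(S^4(Z), SZ), mul(Z, SSZ)))
  [7] S(add(S(add(SSSZ, SZ)), mul(Z, SSZ)))
  [8] S(S(add(add(SSSZ, SZ), mul(Z, SSZ))))
  [9] S(S(add(S(add(SSZ, SZ)), mul(Z, SSZ))))
  [10] S(S(S(add(add(SSZ, SZ), mul(Z, SSZ)))))
  [11] S(S(S(add(S(add(SZ, SZ)), mul(Z, SSZ)))))
  [12] S(S(S(S(add(add(SZ, SZ), mul(Z, SSZ))))))
  [13] S(S(S(S(add(S(add(Z, SZ)), mul(Z, SSZ))))))
  [14] S(S(S(S(S(add(add(Z, SZ), mul(Z, SSZ)))))))
  [15] S(S(S(S(S(add(SZ, mul(Z, SSZ)))))))
  [16] S(S(S(S(S(S(add(Z, mul(Z, SSZ))))))))
  [17] S(S(S(S(S(S(mul(Z, SSZ)))))))
  [18] S^6(Z)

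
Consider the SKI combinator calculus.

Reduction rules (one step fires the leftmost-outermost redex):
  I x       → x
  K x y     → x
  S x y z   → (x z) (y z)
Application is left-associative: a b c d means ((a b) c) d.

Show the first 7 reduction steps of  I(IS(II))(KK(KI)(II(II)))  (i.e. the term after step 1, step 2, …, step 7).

  start: I(IS(II))(KK(KI)(II(II)))
  step 1: IS(II)(KK(KI)(II(II)))
  step 2: S(II)(KK(KI)(II(II)))
  step 3: SI(KK(KI)(II(II)))
  step 4: SI(K(II(II)))
  step 5: SI(K(I(II)))
  step 6: SI(K(II))
  step 7: SI(KI)

Answer: after 7 steps: SI(KI)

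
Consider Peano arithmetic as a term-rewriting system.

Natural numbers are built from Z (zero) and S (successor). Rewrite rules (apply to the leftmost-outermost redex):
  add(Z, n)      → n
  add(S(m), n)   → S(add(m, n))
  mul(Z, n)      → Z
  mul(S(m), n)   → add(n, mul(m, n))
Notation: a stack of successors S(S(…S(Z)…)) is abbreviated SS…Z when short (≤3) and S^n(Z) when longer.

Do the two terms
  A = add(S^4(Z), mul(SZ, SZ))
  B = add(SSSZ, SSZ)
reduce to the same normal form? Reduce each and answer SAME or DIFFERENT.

Answer: SAME — A ⇓ S^5(Z), B ⇓ S^5(Z)

Working:
Term A:
  start: add(S^4(Z), mul(SZ, SZ))
  →1  S(add(SSSZ, mul(SZ, SZ)))
  →2  S(S(add(SSZ, mul(SZ, SZ))))
  →3  S(S(S(add(SZ, mul(SZ, SZ)))))
  →4  S(S(S(S(add(Z, mul(SZ, SZ))))))
  →5  S(S(S(S(mul(SZ, SZ)))))
  →6  S(S(S(S(add(SZ, mul(Z, SZ))))))
  →7  S(S(S(S(S(add(Z, mul(Z, SZ)))))))
  →8  S(S(S(S(S(mul(Z, SZ))))))
  →9  S^5(Z)

Term B:
  start: add(SSSZ, SSZ)
  →1  S(add(SSZ, SSZ))
  →2  S(S(add(SZ, SSZ)))
  →3  S(S(S(add(Z, SSZ))))
  →4  S^5(Z)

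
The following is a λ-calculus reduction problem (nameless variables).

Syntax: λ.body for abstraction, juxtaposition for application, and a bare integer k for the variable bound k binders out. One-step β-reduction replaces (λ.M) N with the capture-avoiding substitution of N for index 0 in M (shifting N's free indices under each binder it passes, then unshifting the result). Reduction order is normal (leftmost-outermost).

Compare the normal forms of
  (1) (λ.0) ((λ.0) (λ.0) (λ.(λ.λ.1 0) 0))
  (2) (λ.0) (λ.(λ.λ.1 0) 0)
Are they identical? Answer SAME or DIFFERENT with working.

Term A:
  start: (λ.0) ((λ.0) (λ.0) (λ.(λ.λ.1 0) 0))
  [1] (λ.0) (λ.0) (λ.(λ.λ.1 0) 0)
  [2] (λ.0) (λ.(λ.λ.1 0) 0)
  [3] λ.(λ.λ.1 0) 0
  [4] λ.λ.1 0

Term B:
  start: (λ.0) (λ.(λ.λ.1 0) 0)
  [1] λ.(λ.λ.1 0) 0
  [2] λ.λ.1 0

Answer: SAME — A ⇓ λ.λ.1 0, B ⇓ λ.λ.1 0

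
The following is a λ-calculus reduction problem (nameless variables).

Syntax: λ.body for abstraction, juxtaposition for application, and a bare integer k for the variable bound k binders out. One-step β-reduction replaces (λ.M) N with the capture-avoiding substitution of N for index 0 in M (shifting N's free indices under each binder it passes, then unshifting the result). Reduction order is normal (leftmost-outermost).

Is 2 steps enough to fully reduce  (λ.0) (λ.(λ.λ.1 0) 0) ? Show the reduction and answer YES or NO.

  start: (λ.0) (λ.(λ.λ.1 0) 0)
  step 1: λ.(λ.λ.1 0) 0
  step 2: λ.λ.1 0

Answer: YES — reaches normal form λ.λ.1 0 in 2 ≤ 2 steps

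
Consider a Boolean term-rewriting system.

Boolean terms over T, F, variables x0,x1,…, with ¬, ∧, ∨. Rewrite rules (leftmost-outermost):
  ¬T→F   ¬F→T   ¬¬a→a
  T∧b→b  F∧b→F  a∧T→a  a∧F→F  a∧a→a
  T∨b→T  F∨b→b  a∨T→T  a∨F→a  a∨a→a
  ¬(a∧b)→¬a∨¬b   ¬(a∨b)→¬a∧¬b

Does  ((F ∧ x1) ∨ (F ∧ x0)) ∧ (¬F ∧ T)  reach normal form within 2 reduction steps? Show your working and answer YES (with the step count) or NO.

  start: ((F ∧ x1) ∨ (F ∧ x0)) ∧ (¬F ∧ T)
  [1] (F ∨ (F ∧ x0)) ∧ (¬F ∧ T)
  [2] (F ∧ x0) ∧ (¬F ∧ T)

Answer: NO — after 2 steps the term is (F ∧ x0) ∧ (¬F ∧ T), not yet normal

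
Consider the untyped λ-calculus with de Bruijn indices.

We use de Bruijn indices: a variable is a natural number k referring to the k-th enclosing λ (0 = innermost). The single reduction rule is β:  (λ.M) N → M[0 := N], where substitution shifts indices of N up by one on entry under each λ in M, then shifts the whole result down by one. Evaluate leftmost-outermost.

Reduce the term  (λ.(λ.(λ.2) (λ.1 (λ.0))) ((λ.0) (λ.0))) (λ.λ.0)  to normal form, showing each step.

Answer: normal form = λ.λ.0  (in 3 steps)

Reduction:
  start: (λ.(λ.(λ.2) (λ.1 (λ.0))) ((λ.0) (λ.0))) (λ.λ.0)
  [1] (λ.(λ.λ.λ.0) (λ.1 (λ.0))) ((λ.0) (λ.0))
  [2] (λ.λ.λ.0) (λ.(λ.0) (λ.0) (λ.0))
  [3] λ.λ.0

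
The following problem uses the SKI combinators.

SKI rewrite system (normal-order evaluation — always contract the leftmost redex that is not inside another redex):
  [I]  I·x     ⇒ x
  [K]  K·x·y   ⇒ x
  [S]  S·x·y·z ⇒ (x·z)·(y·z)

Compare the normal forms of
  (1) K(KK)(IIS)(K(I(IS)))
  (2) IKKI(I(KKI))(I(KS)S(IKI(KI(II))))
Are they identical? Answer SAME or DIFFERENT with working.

Term A:
  start: K(KK)(IIS)(K(I(IS)))
  step 1: KK(K(I(IS)))
  step 2: K

Term B:
  start: IKKI(I(KKI))(I(KS)S(IKI(KI(II))))
  step 1: KKI(I(KKI))(I(KS)S(IKI(KI(II))))
  step 2: K(I(KKI))(I(KS)S(IKI(KI(II))))
  step 3: I(KKI)
  step 4: KKI
  step 5: K

Answer: SAME — A ⇓ K, B ⇓ K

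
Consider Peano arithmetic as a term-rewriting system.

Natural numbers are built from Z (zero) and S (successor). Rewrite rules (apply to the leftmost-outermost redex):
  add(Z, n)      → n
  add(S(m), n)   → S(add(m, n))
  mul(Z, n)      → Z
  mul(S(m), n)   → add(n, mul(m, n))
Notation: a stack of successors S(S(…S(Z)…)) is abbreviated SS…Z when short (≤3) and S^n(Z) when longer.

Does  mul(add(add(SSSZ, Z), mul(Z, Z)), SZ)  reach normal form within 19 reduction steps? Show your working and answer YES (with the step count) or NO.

  start: mul(add(add(SSSZ, Z), mul(Z, Z)), SZ)
  step 1: mul(add(S(add(SSZ, Z)), mul(Z, Z)), SZ)
  step 2: mul(S(add(add(SSZ, Z), mul(Z, Z))), SZ)
  step 3: add(SZ, mul(add(add(SSZ, Z), mul(Z, Z)), SZ))
  step 4: S(add(Z, mul(add(add(SSZ, Z), mul(Z, Z)), SZ)))
  step 5: S(mul(add(add(SSZ, Z), mul(Z, Z)), SZ))
  step 6: S(mul(add(S(add(SZ, Z)), mul(Z, Z)), SZ))
  step 7: S(mul(S(add(add(SZ, Z), mul(Z, Z))), SZ))
  step 8: S(add(SZ, mul(add(add(SZ, Z), mul(Z, Z)), SZ)))
  step 9: S(S(add(Z, mul(add(add(SZ, Z), mul(Z, Z)), SZ))))
  step 10: S(S(mul(add(add(SZ, Z), mul(Z, Z)), SZ)))
  step 11: S(S(mul(add(S(add(Z, Z)), mul(Z, Z)), SZ)))
  step 12: S(S(mul(S(add(add(Z, Z), mul(Z, Z))), SZ)))
  step 13: S(S(add(SZ, mul(add(add(Z, Z), mul(Z, Z)), SZ))))
  step 14: S(S(S(add(Z, mul(add(add(Z, Z), mul(Z, Z)), SZ)))))
  step 15: S(S(S(mul(add(add(Z, Z), mul(Z, Z)), SZ))))
  step 16: S(S(S(mul(add(Z, mul(Z, Z)), SZ))))
  step 17: S(S(S(mul(mul(Z, Z), SZ))))
  step 18: S(S(S(mul(Z, SZ))))
  step 19: SSSZ

Answer: YES — reaches normal form SSSZ in 19 ≤ 19 steps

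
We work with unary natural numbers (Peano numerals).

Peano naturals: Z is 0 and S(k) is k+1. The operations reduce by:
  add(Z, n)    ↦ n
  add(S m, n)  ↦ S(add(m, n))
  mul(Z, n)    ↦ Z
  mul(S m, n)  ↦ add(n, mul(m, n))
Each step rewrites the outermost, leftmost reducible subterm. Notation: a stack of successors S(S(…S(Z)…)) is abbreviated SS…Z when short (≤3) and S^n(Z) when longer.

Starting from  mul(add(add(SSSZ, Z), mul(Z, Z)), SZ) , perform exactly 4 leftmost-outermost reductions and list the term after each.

  start: mul(add(add(SSSZ, Z), mul(Z, Z)), SZ)
  [1] mul(add(S(add(SSZ, Z)), mul(Z, Z)), SZ)
  [2] mul(S(add(add(SSZ, Z), mul(Z, Z))), SZ)
  [3] add(SZ, mul(add(add(SSZ, Z), mul(Z, Z)), SZ))
  [4] S(add(Z, mul(add(add(SSZ, Z), mul(Z, Z)), SZ)))

Answer: after 4 steps: S(add(Z, mul(add(add(SSZ, Z), mul(Z, Z)), SZ)))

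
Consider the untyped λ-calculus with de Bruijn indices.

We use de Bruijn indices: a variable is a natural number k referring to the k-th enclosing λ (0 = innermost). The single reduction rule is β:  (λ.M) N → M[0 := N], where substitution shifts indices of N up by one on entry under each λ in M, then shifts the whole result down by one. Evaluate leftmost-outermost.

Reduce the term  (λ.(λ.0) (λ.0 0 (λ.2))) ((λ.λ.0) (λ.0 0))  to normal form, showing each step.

  start: (λ.(λ.0) (λ.0 0 (λ.2))) ((λ.λ.0) (λ.0 0))
  step 1: (λ.0) (λ.0 0 (λ.(λ.λ.0) (λ.0 0)))
  step 2: λ.0 0 (λ.(λ.λ.0) (λ.0 0))
  step 3: λ.0 0 (λ.λ.0)

Answer: normal form = λ.0 0 (λ.λ.0)  (in 3 steps)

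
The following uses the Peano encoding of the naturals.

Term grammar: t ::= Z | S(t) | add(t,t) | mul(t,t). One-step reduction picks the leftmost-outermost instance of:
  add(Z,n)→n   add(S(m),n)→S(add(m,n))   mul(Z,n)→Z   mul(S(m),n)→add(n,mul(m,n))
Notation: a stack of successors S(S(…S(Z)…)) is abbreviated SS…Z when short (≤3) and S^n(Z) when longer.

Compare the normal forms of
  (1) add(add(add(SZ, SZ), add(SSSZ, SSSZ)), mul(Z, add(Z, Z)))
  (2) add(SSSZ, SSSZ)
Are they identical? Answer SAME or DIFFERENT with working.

Term A:
  start: add(add(add(SZ, SZ), add(SSSZ, SSSZ)), mul(Z, add(Z, Z)))
  [1] add(add(S(add(Z, SZ)), add(SSSZ, SSSZ)), mul(Z, add(Z, Z)))
  [2] add(S(add(add(Z, SZ), add(SSSZ, SSSZ))), mul(Z, add(Z, Z)))
  [3] S(add(add(add(Z, SZ), add(SSSZ, SSSZ)), mul(Z, add(Z, Z))))
  [4] S(add(add(SZ, add(SSSZ, SSSZ)), mul(Z, add(Z, Z))))
  [5] S(add(S(add(Z, add(SSSZ, SSSZ))), mul(Z, add(Z, Z))))
  [6] S(S(add(add(Z, add(SSSZ, SSSZ)), mul(Z, add(Z, Z)))))
  [7] S(S(add(add(SSSZ, SSSZ), mul(Z, add(Z, Z)))))
  [8] S(S(add(S(add(SSZ, SSSZ)), mul(Z, add(Z, Z)))))
  [9] S(S(S(add(add(SSZ, SSSZ), mul(Z, add(Z, Z))))))
  [10] S(S(S(add(S(add(SZ, SSSZ)), mul(Z, add(Z, Z))))))
  [11] S(S(S(S(add(add(SZ, SSSZ), mul(Z, add(Z, Z)))))))
  [12] S(S(S(S(add(S(add(Z, SSSZ)), mul(Z, add(Z, Z)))))))
  [13] S(S(S(S(S(add(add(Z, SSSZ), mul(Z, add(Z, Z))))))))
  [14] S(S(S(S(S(add(SSSZ, mul(Z, add(Z, Z))))))))
  [15] S(S(S(S(S(S(add(SSZ, mul(Z, add(Z, Z)))))))))
  [16] S(S(S(S(S(S(S(add(SZ, mul(Z, add(Z, Z))))))))))
  [17] S(S(S(S(S(S(S(S(add(Z, mul(Z, add(Z, Z)))))))))))
  [18] S(S(S(S(S(S(S(S(mul(Z, add(Z, Z))))))))))
  [19] S^8(Z)

Term B:
  start: add(SSSZ, SSSZ)
  [1] S(add(SSZ, SSSZ))
  [2] S(S(add(SZ, SSSZ)))
  [3] S(S(S(add(Z, SSSZ))))
  [4] S^6(Z)

Answer: DIFFERENT — A ⇓ S^8(Z), B ⇓ S^6(Z)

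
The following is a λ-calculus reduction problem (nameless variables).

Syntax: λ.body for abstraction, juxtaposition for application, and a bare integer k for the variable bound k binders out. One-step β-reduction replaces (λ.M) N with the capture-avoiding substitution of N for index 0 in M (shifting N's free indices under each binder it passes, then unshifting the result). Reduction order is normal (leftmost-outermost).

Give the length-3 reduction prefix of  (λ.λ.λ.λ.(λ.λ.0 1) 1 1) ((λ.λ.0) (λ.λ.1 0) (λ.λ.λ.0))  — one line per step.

Answer: after 3 steps: λ.λ.λ.1 1

Reduction:
  start: (λ.λ.λ.λ.(λ.λ.0 1) 1 1) ((λ.λ.0) (λ.λ.1 0) (λ.λ.λ.0))
  step 1: λ.λ.λ.(λ.λ.0 1) 1 1
  step 2: λ.λ.λ.(λ.0 2) 1
  step 3: λ.λ.λ.1 1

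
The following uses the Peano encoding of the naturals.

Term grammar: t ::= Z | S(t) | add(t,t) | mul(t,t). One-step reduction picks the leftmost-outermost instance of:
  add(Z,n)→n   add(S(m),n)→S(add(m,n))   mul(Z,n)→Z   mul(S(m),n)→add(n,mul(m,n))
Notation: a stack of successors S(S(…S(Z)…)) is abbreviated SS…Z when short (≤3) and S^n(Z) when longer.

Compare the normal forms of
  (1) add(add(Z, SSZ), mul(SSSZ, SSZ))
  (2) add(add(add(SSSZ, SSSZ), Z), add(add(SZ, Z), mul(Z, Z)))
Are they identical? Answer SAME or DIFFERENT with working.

Term A:
  start: add(add(Z, SSZ), mul(SSSZ, SSZ))
  →1  add(SSZ, mul(SSSZ, SSZ))
  →2  S(add(SZ, mul(SSSZ, SSZ)))
  →3  S(S(add(Z, mul(SSSZ, SSZ))))
  →4  S(S(mul(SSSZ, SSZ)))
  →5  S(S(add(SSZ, mul(SSZ, SSZ))))
  →6  S(S(S(add(SZ, mul(SSZ, SSZ)))))
  →7  S(S(S(S(add(Z, mul(SSZ, SSZ))))))
  →8  S(S(S(S(mul(SSZ, SSZ)))))
  →9  S(S(S(S(add(SSZ, mul(SZ, SSZ))))))
  →10  S(S(S(S(S(add(SZ, mul(SZ, SSZ)))))))
  →11  S(S(S(S(S(S(add(Z, mul(SZ, SSZ))))))))
  →12  S(S(S(S(S(S(mul(SZ, SSZ)))))))
  →13  S(S(S(S(S(S(add(SSZ, mul(Z, SSZ))))))))
  →14  S(S(S(S(S(S(S(add(SZ, mul(Z, SSZ)))))))))
  →15  S(S(S(S(S(S(S(S(add(Z, mul(Z, SSZ))))))))))
  →16  S(S(S(S(S(S(S(S(mul(Z, SSZ)))))))))
  →17  S^8(Z)

Term B:
  start: add(add(add(SSSZ, SSSZ), Z), add(add(SZ, Z), mul(Z, Z)))
  →1  add(add(S(add(SSZ, SSSZ)), Z), add(add(SZ, Z), mul(Z, Z)))
  →2  add(S(add(add(SSZ, SSSZ), Z)), add(add(SZ, Z), mul(Z, Z)))
  →3  S(add(add(add(SSZ, SSSZ), Z), add(add(SZ, Z), mul(Z, Z))))
  →4  S(add(add(S(add(SZ, SSSZ)), Z), add(add(SZ, Z), mul(Z, Z))))
  →5  S(add(S(add(add(SZ, SSSZ), Z)), add(add(SZ, Z), mul(Z, Z))))
  →6  S(S(add(add(add(SZ, SSSZ), Z), add(add(SZ, Z), mul(Z, Z)))))
  →7  S(S(add(add(S(add(Z, SSSZ)), Z), add(add(SZ, Z), mul(Z, Z)))))
  →8  S(S(add(S(add(add(Z, SSSZ), Z)), add(add(SZ, Z), mul(Z, Z)))))
  →9  S(S(S(add(add(add(Z, SSSZ), Z), add(add(SZ, Z), mul(Z, Z))))))
  →10  S(S(S(add(add(SSSZ, Z), add(add(SZ, Z), mul(Z, Z))))))
  →11  S(S(S(add(S(add(SSZ, Z)), add(add(SZ, Z), mul(Z, Z))))))
  →12  S(S(S(S(add(add(SSZ, Z), add(add(SZ, Z), mul(Z, Z)))))))
  →13  S(S(S(S(add(S(add(SZ, Z)), add(add(SZ, Z), mul(Z, Z)))))))
  →14  S(S(S(S(S(add(add(SZ, Z), add(add(SZ, Z), mul(Z, Z))))))))
  →15  S(S(S(S(S(add(S(add(Z, Z)), add(add(SZ, Z), mul(Z, Z))))))))
  →16  S(S(S(S(S(S(add(add(Z, Z), add(add(SZ, Z), mul(Z, Z)))))))))
  →17  S(S(S(S(S(S(add(Z, add(add(SZ, Z), mul(Z, Z)))))))))
  →18  S(S(S(S(S(S(add(add(SZ, Z), mul(Z, Z))))))))
  →19  S(S(S(S(S(S(add(S(add(Z, Z)), mul(Z, Z))))))))
  →20  S(S(S(S(S(S(S(add(add(Z, Z), mul(Z, Z)))))))))
  →21  S(S(S(S(S(S(S(add(Z, mul(Z, Z)))))))))
  →22  S(S(S(S(S(S(S(mul(Z, Z))))))))
  →23  S^7(Z)

Answer: DIFFERENT — A ⇓ S^8(Z), B ⇓ S^7(Z)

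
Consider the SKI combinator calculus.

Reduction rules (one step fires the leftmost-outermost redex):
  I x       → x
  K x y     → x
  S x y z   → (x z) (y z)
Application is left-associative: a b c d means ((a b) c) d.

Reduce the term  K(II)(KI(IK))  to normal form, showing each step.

  start: K(II)(KI(IK))
  [1] II
  [2] I

Answer: normal form = I  (in 2 steps)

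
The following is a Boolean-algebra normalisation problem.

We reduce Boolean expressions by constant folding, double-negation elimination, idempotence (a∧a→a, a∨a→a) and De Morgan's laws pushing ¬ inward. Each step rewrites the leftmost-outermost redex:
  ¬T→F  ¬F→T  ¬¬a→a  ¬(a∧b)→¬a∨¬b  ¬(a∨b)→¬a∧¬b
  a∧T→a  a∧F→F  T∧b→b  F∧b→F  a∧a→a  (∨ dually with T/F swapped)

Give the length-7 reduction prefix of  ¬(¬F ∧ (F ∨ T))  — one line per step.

  start: ¬(¬F ∧ (F ∨ T))
  step 1: ¬¬F ∨ ¬(F ∨ T)
  step 2: F ∨ ¬(F ∨ T)
  step 3: ¬(F ∨ T)
  step 4: ¬F ∧ ¬T
  step 5: T ∧ ¬T
  step 6: ¬T
  step 7: F

Answer: after 7 steps: F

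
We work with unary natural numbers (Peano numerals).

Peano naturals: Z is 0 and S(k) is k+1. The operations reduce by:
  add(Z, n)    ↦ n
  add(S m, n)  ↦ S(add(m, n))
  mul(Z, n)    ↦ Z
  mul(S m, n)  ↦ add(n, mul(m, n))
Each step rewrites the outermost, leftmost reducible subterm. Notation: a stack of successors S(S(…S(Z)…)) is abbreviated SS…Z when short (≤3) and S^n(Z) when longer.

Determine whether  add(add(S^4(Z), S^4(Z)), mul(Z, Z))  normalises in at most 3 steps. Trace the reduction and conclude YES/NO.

Answer: NO — after 3 steps the term is S(add(S(add(SSZ, S^4(Z))), mul(Z, Z))), not yet normal

Derivation:
  start: add(add(S^4(Z), S^4(Z)), mul(Z, Z))
  step 1: add(S(add(SSSZ, S^4(Z))), mul(Z, Z))
  step 2: S(add(add(SSSZ, S^4(Z)), mul(Z, Z)))
  step 3: S(add(S(add(SSZ, S^4(Z))), mul(Z, Z)))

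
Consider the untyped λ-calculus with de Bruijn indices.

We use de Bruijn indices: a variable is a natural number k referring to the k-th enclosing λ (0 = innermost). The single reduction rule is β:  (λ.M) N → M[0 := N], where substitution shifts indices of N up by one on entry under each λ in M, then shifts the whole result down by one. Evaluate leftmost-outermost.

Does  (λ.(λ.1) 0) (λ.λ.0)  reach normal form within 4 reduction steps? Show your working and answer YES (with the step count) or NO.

Answer: YES — reaches normal form λ.λ.0 in 2 ≤ 4 steps

Reduction:
  start: (λ.(λ.1) 0) (λ.λ.0)
  [1] (λ.λ.λ.0) (λ.λ.0)
  [2] λ.λ.0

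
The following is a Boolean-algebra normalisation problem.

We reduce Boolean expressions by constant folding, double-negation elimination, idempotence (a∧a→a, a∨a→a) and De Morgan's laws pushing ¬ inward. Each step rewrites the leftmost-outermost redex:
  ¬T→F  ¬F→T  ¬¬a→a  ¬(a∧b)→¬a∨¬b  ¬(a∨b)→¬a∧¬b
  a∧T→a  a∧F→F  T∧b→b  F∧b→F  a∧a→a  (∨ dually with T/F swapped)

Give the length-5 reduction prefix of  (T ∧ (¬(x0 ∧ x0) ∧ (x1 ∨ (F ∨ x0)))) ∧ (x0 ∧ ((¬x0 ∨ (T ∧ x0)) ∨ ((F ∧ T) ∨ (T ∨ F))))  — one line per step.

  start: (T ∧ (¬(x0 ∧ x0) ∧ (x1 ∨ (F ∨ x0)))) ∧ (x0 ∧ ((¬x0 ∨ (T ∧ x0)) ∨ ((F ∧ T) ∨ (T ∨ F))))
  step 1: (¬(x0 ∧ x0) ∧ (x1 ∨ (F ∨ x0))) ∧ (x0 ∧ ((¬x0 ∨ (T ∧ x0)) ∨ ((F ∧ T) ∨ (T ∨ F))))
  step 2: ((¬x0 ∨ ¬x0) ∧ (x1 ∨ (F ∨ x0))) ∧ (x0 ∧ ((¬x0 ∨ (T ∧ x0)) ∨ ((F ∧ T) ∨ (T ∨ F))))
  step 3: (¬x0 ∧ (x1 ∨ (F ∨ x0))) ∧ (x0 ∧ ((¬x0 ∨ (T ∧ x0)) ∨ ((F ∧ T) ∨ (T ∨ F))))
  step 4: (¬x0 ∧ (x1 ∨ x0)) ∧ (x0 ∧ ((¬x0 ∨ (T ∧ x0)) ∨ ((F ∧ T) ∨ (T ∨ F))))
  step 5: (¬x0 ∧ (x1 ∨ x0)) ∧ (x0 ∧ ((¬x0 ∨ x0) ∨ ((F ∧ T) ∨ (T ∨ F))))

Answer: after 5 steps: (¬x0 ∧ (x1 ∨ x0)) ∧ (x0 ∧ ((¬x0 ∨ x0) ∨ ((F ∧ T) ∨ (T ∨ F))))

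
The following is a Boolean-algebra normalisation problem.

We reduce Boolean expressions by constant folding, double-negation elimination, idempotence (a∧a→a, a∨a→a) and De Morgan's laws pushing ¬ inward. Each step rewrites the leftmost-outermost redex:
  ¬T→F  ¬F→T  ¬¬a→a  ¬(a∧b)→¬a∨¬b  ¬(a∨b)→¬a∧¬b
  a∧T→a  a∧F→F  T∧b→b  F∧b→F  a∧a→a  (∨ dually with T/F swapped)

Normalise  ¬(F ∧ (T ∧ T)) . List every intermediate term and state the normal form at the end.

Answer: normal form = T  (in 3 steps)

Working:
  start: ¬(F ∧ (T ∧ T))
  [1] ¬F ∨ ¬(T ∧ T)
  [2] T ∨ ¬(T ∧ T)
  [3] T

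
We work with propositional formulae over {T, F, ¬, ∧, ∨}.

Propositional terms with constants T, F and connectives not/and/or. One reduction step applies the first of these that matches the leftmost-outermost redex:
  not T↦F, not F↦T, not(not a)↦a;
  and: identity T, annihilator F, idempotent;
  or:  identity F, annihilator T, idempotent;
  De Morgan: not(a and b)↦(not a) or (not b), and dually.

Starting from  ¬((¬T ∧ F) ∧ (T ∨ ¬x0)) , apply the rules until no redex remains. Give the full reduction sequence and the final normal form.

  start: ¬((¬T ∧ F) ∧ (T ∨ ¬x0))
  [1] ¬(¬T ∧ F) ∨ ¬(T ∨ ¬x0)
  [2] (¬¬T ∨ ¬F) ∨ ¬(T ∨ ¬x0)
  [3] (T ∨ ¬F) ∨ ¬(T ∨ ¬x0)
  [4] T ∨ ¬(T ∨ ¬x0)
  [5] T

Answer: normal form = T  (in 5 steps)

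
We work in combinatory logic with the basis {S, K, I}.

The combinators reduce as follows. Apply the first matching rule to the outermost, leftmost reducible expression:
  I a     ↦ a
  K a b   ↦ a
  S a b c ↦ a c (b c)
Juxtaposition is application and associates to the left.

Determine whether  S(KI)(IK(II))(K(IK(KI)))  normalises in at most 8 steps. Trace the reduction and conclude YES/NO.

Answer: YES — reaches normal form I in 6 ≤ 8 steps

Derivation:
  start: S(KI)(IK(II))(K(IK(KI)))
  step 1: KI(K(IK(KI)))(IK(II)(K(IK(KI))))
  step 2: I(IK(II)(K(IK(KI))))
  step 3: IK(II)(K(IK(KI)))
  step 4: K(II)(K(IK(KI)))
  step 5: II
  step 6: I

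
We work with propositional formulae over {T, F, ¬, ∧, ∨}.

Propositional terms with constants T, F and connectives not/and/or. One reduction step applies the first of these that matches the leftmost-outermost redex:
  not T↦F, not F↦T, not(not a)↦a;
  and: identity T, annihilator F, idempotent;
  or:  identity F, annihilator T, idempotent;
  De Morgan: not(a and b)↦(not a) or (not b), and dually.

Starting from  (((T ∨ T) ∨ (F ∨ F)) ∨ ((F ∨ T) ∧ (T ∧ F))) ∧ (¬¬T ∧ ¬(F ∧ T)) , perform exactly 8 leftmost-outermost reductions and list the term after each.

Answer: after 8 steps: T ∨ ¬T

Working:
  start: (((T ∨ T) ∨ (F ∨ F)) ∨ ((F ∨ T) ∧ (T ∧ F))) ∧ (¬¬T ∧ ¬(F ∧ T))
  step 1: ((T ∨ (F ∨ F)) ∨ ((F ∨ T) ∧ (T ∧ F))) ∧ (¬¬T ∧ ¬(F ∧ T))
  step 2: (T ∨ ((F ∨ T) ∧ (T ∧ F))) ∧ (¬¬T ∧ ¬(F ∧ T))
  step 3: T ∧ (¬¬T ∧ ¬(F ∧ T))
  step 4: ¬¬T ∧ ¬(F ∧ T)
  step 5: T ∧ ¬(F ∧ T)
  step 6: ¬(F ∧ T)
  step 7: ¬F ∨ ¬T
  step 8: T ∨ ¬T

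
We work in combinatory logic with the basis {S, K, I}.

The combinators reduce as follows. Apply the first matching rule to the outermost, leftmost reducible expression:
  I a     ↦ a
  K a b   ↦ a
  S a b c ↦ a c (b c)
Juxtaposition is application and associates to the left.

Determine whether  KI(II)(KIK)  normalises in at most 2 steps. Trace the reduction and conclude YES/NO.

Answer: NO — after 2 steps the term is KIK, not yet normal

Derivation:
  start: KI(II)(KIK)
  step 1: I(KIK)
  step 2: KIK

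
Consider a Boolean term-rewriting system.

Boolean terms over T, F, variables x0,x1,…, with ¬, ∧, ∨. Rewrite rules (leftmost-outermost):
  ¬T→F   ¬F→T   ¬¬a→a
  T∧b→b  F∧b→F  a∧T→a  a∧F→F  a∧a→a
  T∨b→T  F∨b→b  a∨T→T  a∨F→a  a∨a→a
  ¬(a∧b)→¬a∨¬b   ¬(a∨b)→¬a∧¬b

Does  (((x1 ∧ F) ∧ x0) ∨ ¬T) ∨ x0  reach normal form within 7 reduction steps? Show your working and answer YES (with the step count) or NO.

  start: (((x1 ∧ F) ∧ x0) ∨ ¬T) ∨ x0
  →1  ((F ∧ x0) ∨ ¬T) ∨ x0
  →2  (F ∨ ¬T) ∨ x0
  →3  ¬T ∨ x0
  →4  F ∨ x0
  →5  x0

Answer: YES — reaches normal form x0 in 5 ≤ 7 steps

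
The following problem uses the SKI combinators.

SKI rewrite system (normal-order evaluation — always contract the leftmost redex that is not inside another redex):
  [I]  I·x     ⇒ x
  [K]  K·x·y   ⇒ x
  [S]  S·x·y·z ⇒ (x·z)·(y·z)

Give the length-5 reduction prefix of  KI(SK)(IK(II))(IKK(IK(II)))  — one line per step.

  start: KI(SK)(IK(II))(IKK(IK(II)))
  step 1: I(IK(II))(IKK(IK(II)))
  step 2: IK(II)(IKK(IK(II)))
  step 3: K(II)(IKK(IK(II)))
  step 4: II
  step 5: I

Answer: after 5 steps: I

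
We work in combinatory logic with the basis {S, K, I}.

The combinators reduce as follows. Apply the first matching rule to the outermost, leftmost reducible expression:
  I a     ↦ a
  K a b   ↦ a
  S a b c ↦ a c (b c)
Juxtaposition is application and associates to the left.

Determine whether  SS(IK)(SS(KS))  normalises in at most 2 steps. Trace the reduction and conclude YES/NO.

Answer: YES — reaches normal form S(SS(KS))(K(SS(KS))) in 2 ≤ 2 steps

Working:
  start: SS(IK)(SS(KS))
  step 1: S(SS(KS))(IK(SS(KS)))
  step 2: S(SS(KS))(K(SS(KS)))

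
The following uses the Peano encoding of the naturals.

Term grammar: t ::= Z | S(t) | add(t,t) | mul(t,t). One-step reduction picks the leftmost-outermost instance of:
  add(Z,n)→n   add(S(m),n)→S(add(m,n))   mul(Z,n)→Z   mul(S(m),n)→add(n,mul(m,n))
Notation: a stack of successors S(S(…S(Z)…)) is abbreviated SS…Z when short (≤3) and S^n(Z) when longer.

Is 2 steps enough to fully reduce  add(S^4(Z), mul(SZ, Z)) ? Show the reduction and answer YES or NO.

Answer: NO — after 2 steps the term is S(S(add(SSZ, mul(SZ, Z)))), not yet normal

Derivation:
  start: add(S^4(Z), mul(SZ, Z))
  →1  S(add(SSSZ, mul(SZ, Z)))
  →2  S(S(add(SSZ, mul(SZ, Z))))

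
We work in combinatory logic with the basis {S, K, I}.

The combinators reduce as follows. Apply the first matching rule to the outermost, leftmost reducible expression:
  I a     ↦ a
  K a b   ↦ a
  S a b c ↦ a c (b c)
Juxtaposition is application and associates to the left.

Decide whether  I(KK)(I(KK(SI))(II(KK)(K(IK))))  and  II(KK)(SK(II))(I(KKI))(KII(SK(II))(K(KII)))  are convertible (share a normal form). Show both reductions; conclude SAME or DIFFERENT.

Answer: SAME — A ⇓ K, B ⇓ K

Working:
Term A:
  start: I(KK)(I(KK(SI))(II(KK)(K(IK))))
  step 1: KK(I(KK(SI))(II(KK)(K(IK))))
  step 2: K

Term B:
  start: II(KK)(SK(II))(I(KKI))(KII(SK(II))(K(KII)))
  step 1: I(KK)(SK(II))(I(KKI))(KII(SK(II))(K(KII)))
  step 2: KK(SK(II))(I(KKI))(KII(SK(II))(K(KII)))
  step 3: K(I(KKI))(KII(SK(II))(K(KII)))
  step 4: I(KKI)
  step 5: KKI
  step 6: K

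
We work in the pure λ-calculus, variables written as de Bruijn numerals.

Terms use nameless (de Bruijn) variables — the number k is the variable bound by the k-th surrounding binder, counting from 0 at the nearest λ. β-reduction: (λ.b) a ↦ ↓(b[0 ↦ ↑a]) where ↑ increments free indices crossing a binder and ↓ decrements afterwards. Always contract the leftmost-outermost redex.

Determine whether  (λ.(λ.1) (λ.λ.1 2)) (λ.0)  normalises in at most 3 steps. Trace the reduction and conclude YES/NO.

  start: (λ.(λ.1) (λ.λ.1 2)) (λ.0)
  [1] (λ.λ.0) (λ.λ.1 (λ.0))
  [2] λ.0

Answer: YES — reaches normal form λ.0 in 2 ≤ 3 steps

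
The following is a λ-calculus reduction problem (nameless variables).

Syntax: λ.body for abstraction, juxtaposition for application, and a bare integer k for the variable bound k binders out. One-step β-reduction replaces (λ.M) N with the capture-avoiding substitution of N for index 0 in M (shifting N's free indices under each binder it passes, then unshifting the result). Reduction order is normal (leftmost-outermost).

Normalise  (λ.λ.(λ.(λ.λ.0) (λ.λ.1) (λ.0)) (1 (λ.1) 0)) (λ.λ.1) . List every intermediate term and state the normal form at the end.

Answer: normal form = λ.λ.0  (in 4 steps)

Working:
  start: (λ.λ.(λ.(λ.λ.0) (λ.λ.1) (λ.0)) (1 (λ.1) 0)) (λ.λ.1)
  step 1: λ.(λ.(λ.λ.0) (λ.λ.1) (λ.0)) ((λ.λ.1) (λ.1) 0)
  step 2: λ.(λ.λ.0) (λ.λ.1) (λ.0)
  step 3: λ.(λ.0) (λ.0)
  step 4: λ.λ.0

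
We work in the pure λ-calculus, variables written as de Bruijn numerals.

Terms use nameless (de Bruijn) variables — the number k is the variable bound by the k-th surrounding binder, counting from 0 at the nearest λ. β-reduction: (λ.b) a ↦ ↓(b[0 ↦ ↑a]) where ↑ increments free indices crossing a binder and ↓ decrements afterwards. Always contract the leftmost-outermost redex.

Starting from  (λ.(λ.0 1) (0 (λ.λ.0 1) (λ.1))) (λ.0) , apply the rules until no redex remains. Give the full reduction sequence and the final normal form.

Answer: normal form = λ.λ.0  (in 6 steps)

Reduction:
  start: (λ.(λ.0 1) (0 (λ.λ.0 1) (λ.1))) (λ.0)
  →1  (λ.0 (λ.0)) ((λ.0) (λ.λ.0 1) (λ.λ.0))
  →2  (λ.0) (λ.λ.0 1) (λ.λ.0) (λ.0)
  →3  (λ.λ.0 1) (λ.λ.0) (λ.0)
  →4  (λ.0 (λ.λ.0)) (λ.0)
  →5  (λ.0) (λ.λ.0)
  →6  λ.λ.0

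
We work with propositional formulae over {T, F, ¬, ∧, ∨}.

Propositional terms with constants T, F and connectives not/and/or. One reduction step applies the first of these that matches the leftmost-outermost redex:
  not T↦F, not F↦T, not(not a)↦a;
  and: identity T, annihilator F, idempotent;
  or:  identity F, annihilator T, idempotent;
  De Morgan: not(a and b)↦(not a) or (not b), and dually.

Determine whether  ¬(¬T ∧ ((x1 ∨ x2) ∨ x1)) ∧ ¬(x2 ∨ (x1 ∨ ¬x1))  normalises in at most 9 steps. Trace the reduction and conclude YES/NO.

Answer: YES — reaches normal form ¬x2 ∧ (¬x1 ∧ x1) in 7 ≤ 9 steps

Working:
  start: ¬(¬T ∧ ((x1 ∨ x2) ∨ x1)) ∧ ¬(x2 ∨ (x1 ∨ ¬x1))
  →1  (¬¬T ∨ ¬((x1 ∨ x2) ∨ x1)) ∧ ¬(x2 ∨ (x1 ∨ ¬x1))
  →2  (T ∨ ¬((x1 ∨ x2) ∨ x1)) ∧ ¬(x2 ∨ (x1 ∨ ¬x1))
  →3  T ∧ ¬(x2 ∨ (x1 ∨ ¬x1))
  →4  ¬(x2 ∨ (x1 ∨ ¬x1))
  →5  ¬x2 ∧ ¬(x1 ∨ ¬x1)
  →6  ¬x2 ∧ (¬x1 ∧ ¬¬x1)
  →7  ¬x2 ∧ (¬x1 ∧ x1)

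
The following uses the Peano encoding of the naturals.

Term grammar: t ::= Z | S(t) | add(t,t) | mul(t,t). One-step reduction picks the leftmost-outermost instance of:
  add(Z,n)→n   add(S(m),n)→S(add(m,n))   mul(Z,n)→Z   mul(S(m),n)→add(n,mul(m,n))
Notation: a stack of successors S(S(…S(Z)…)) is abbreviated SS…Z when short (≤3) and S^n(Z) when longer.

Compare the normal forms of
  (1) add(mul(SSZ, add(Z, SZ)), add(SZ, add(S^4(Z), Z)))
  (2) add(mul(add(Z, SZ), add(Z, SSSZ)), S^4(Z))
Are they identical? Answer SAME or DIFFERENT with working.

Term A:
  start: add(mul(SSZ, add(Z, SZ)), add(SZ, add(S^4(Z), Z)))
  →1  add(add(add(Z, SZ), mul(SZ, add(Z, SZ))), add(SZ, add(S^4(Z), Z)))
  →2  add(add(SZ, mul(SZ, add(Z, SZ))), add(SZ, add(S^4(Z), Z)))
  →3  add(S(add(Z, mul(SZ, add(Z, SZ)))), add(SZ, add(S^4(Z), Z)))
  →4  S(add(add(Z, mul(SZ, add(Z, SZ))), add(SZ, add(S^4(Z), Z))))
  →5  S(add(mul(SZ, add(Z, SZ)), add(SZ, add(S^4(Z), Z))))
  →6  S(add(add(add(Z, SZ), mul(Z, add(Z, SZ))), add(SZ, add(S^4(Z), Z))))
  →7  S(add(add(SZ, mul(Z, add(Z, SZ))), add(SZ, add(S^4(Z), Z))))
  →8  S(add(S(add(Z, mul(Z, add(Z, SZ)))), add(SZ, add(S^4(Z), Z))))
  →9  S(S(add(add(Z, mul(Z, add(Z, SZ))), add(SZ, add(S^4(Z), Z)))))
  →10  S(S(add(mul(Z, add(Z, SZ)), add(SZ, add(S^4(Z), Z)))))
  →11  S(S(add(Z, add(SZ, add(S^4(Z), Z)))))
  →12  S(S(add(SZ, add(S^4(Z), Z))))
  →13  S(S(S(add(Z, add(S^4(Z), Z)))))
  →14  S(S(S(add(S^4(Z), Z))))
  →15  S(S(S(S(add(SSSZ, Z)))))
  →16  S(S(S(S(S(add(SSZ, Z))))))
  →17  S(S(S(S(S(S(add(SZ, Z)))))))
  →18  S(S(S(S(S(S(S(add(Z, Z))))))))
  →19  S^7(Z)

Term B:
  start: add(mul(add(Z, SZ), add(Z, SSSZ)), S^4(Z))
  →1  add(mul(SZ, add(Z, SSSZ)), S^4(Z))
  →2  add(add(add(Z, SSSZ), mul(Z, add(Z, SSSZ))), S^4(Z))
  →3  add(add(SSSZ, mul(Z, add(Z, SSSZ))), S^4(Z))
  →4  add(S(add(SSZ, mul(Z, add(Z, SSSZ)))), S^4(Z))
  →5  S(add(add(SSZ, mul(Z, add(Z, SSSZ))), S^4(Z)))
  →6  S(add(S(add(SZ, mul(Z, add(Z, SSSZ)))), S^4(Z)))
  →7  S(S(add(add(SZ, mul(Z, add(Z, SSSZ))), S^4(Z))))
  →8  S(S(add(S(add(Z, mul(Z, add(Z, SSSZ)))), S^4(Z))))
  →9  S(S(S(add(add(Z, mul(Z, add(Z, SSSZ))), S^4(Z)))))
  →10  S(S(S(add(mul(Z, add(Z, SSSZ)), S^4(Z)))))
  →11  S(S(S(add(Z, S^4(Z)))))
  →12  S^7(Z)

Answer: SAME — A ⇓ S^7(Z), B ⇓ S^7(Z)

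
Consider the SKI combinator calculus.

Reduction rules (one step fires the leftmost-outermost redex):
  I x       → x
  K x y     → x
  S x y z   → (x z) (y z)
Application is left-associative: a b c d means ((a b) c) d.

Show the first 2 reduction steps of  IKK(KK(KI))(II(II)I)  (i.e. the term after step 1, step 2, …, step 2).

Answer: after 2 steps: K(II(II)I)

Working:
  start: IKK(KK(KI))(II(II)I)
  [1] KK(KK(KI))(II(II)I)
  [2] K(II(II)I)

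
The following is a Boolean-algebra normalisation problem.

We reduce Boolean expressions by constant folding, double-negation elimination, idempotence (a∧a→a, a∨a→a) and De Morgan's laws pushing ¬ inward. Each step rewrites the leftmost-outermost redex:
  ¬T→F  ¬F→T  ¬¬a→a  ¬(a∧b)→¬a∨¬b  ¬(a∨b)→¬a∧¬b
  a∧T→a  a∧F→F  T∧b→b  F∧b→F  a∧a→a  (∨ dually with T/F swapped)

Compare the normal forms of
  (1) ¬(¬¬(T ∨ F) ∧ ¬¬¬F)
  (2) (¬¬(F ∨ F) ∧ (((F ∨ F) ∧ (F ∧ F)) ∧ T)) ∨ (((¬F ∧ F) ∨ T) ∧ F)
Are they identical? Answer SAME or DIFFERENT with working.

Answer: SAME — A ⇓ F, B ⇓ F

Derivation:
Term A:
  start: ¬(¬¬(T ∨ F) ∧ ¬¬¬F)
  step 1: ¬¬¬(T ∨ F) ∨ ¬¬¬¬F
  step 2: ¬(T ∨ F) ∨ ¬¬¬¬F
  step 3: (¬T ∧ ¬F) ∨ ¬¬¬¬F
  step 4: (F ∧ ¬F) ∨ ¬¬¬¬F
  step 5: F ∨ ¬¬¬¬F
  step 6: ¬¬¬¬F
  step 7: ¬¬F
  step 8: F

Term B:
  start: (¬¬(F ∨ F) ∧ (((F ∨ F) ∧ (F ∧ F)) ∧ T)) ∨ (((¬F ∧ F) ∨ T) ∧ F)
  step 1: ((F ∨ F) ∧ (((F ∨ F) ∧ (F ∧ F)) ∧ T)) ∨ (((¬F ∧ F) ∨ T) ∧ F)
  step 2: (F ∧ (((F ∨ F) ∧ (F ∧ F)) ∧ T)) ∨ (((¬F ∧ F) ∨ T) ∧ F)
  step 3: F ∨ (((¬F ∧ F) ∨ T) ∧ F)
  step 4: ((¬F ∧ F) ∨ T) ∧ F
  step 5: F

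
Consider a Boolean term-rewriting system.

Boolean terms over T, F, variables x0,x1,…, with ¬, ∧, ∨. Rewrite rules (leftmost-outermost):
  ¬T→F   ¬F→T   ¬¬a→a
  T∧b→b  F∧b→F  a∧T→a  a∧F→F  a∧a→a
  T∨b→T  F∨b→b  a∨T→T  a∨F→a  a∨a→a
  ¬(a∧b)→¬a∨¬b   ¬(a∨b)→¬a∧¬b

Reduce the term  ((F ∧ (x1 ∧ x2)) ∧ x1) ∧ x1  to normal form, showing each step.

Answer: normal form = F  (in 3 steps)

Derivation:
  start: ((F ∧ (x1 ∧ x2)) ∧ x1) ∧ x1
  [1] (F ∧ x1) ∧ x1
  [2] F ∧ x1
  [3] F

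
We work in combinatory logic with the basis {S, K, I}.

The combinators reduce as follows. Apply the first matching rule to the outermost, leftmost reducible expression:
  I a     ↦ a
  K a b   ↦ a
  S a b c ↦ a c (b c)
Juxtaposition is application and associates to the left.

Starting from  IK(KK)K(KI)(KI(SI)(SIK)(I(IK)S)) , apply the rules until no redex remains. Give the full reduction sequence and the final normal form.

  start: IK(KK)K(KI)(KI(SI)(SIK)(I(IK)S))
  [1] K(KK)K(KI)(KI(SI)(SIK)(I(IK)S))
  [2] KK(KI)(KI(SI)(SIK)(I(IK)S))
  [3] K(KI(SI)(SIK)(I(IK)S))
  [4] K(I(SIK)(I(IK)S))
  [5] K(SIK(I(IK)S))
  [6] K(I(I(IK)S)(K(I(IK)S)))
  [7] K(I(IK)S(K(I(IK)S)))
  [8] K(IKS(K(I(IK)S)))
  [9] K(KS(K(I(IK)S)))
  [10] KS

Answer: normal form = KS  (in 10 steps)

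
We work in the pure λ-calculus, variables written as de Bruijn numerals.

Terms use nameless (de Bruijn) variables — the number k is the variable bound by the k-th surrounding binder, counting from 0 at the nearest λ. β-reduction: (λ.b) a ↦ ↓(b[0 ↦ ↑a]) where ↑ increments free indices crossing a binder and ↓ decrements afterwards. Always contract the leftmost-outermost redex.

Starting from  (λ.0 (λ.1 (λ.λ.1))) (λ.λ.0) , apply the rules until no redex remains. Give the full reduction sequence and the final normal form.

Answer: normal form = λ.0  (in 2 steps)

Reduction:
  start: (λ.0 (λ.1 (λ.λ.1))) (λ.λ.0)
  step 1: (λ.λ.0) (λ.(λ.λ.0) (λ.λ.1))
  step 2: λ.0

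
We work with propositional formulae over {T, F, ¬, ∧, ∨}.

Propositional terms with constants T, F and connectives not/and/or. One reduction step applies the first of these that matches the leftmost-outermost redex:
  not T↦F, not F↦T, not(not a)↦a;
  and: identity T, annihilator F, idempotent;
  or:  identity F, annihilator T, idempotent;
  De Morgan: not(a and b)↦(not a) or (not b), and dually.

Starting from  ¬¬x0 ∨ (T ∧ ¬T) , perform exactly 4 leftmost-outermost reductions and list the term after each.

Answer: after 4 steps: x0

Derivation:
  start: ¬¬x0 ∨ (T ∧ ¬T)
  [1] x0 ∨ (T ∧ ¬T)
  [2] x0 ∨ ¬T
  [3] x0 ∨ F
  [4] x0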